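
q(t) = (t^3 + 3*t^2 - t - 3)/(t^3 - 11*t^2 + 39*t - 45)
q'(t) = (-3*t^2 + 22*t - 39)*(t^3 + 3*t^2 - t - 3)/(t^3 - 11*t^2 + 39*t - 45)^2 + (3*t^2 + 6*t - 1)/(t^3 - 11*t^2 + 39*t - 45) = 2*(-7*t^3 + 19*t^2 + 47*t - 27)/(t^5 - 19*t^4 + 142*t^3 - 522*t^2 + 945*t - 675)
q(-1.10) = -0.00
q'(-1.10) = 0.04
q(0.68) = 0.09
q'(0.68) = -0.10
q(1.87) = -3.04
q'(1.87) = -11.54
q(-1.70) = -0.02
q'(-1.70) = 0.01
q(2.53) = -54.74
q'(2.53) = -316.28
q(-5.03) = 0.08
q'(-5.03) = -0.04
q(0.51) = 0.09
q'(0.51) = -0.01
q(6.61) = 19.55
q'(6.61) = -14.89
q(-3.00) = 0.00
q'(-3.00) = -0.03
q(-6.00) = 0.12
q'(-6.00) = -0.04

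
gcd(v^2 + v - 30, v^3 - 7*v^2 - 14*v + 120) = v - 5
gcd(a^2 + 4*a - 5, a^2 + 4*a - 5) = a^2 + 4*a - 5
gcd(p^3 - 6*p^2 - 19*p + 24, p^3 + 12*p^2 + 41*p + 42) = p + 3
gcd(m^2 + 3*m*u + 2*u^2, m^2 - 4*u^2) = m + 2*u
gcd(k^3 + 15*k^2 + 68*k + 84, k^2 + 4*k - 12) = k + 6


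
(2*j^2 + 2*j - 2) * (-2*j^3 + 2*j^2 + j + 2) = -4*j^5 + 10*j^3 + 2*j^2 + 2*j - 4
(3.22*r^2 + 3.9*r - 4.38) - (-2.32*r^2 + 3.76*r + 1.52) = 5.54*r^2 + 0.14*r - 5.9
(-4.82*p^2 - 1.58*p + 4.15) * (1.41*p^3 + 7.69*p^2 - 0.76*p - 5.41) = -6.7962*p^5 - 39.2936*p^4 - 2.6355*p^3 + 59.1905*p^2 + 5.3938*p - 22.4515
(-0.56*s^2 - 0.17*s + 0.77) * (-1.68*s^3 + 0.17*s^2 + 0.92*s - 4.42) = 0.9408*s^5 + 0.1904*s^4 - 1.8377*s^3 + 2.4497*s^2 + 1.4598*s - 3.4034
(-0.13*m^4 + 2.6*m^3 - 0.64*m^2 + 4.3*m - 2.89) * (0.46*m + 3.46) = -0.0598*m^5 + 0.7462*m^4 + 8.7016*m^3 - 0.2364*m^2 + 13.5486*m - 9.9994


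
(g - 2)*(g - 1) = g^2 - 3*g + 2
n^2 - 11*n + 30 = (n - 6)*(n - 5)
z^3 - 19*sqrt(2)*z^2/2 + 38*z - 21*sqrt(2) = (z - 7*sqrt(2))*(z - 3*sqrt(2)/2)*(z - sqrt(2))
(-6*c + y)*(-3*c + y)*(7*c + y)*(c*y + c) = 126*c^4*y + 126*c^4 - 45*c^3*y^2 - 45*c^3*y - 2*c^2*y^3 - 2*c^2*y^2 + c*y^4 + c*y^3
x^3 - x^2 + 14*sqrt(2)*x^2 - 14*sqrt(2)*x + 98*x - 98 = (x - 1)*(x + 7*sqrt(2))^2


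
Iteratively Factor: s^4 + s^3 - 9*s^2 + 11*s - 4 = (s + 4)*(s^3 - 3*s^2 + 3*s - 1) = (s - 1)*(s + 4)*(s^2 - 2*s + 1) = (s - 1)^2*(s + 4)*(s - 1)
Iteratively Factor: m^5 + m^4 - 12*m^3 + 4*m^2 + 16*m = (m - 2)*(m^4 + 3*m^3 - 6*m^2 - 8*m) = (m - 2)*(m + 1)*(m^3 + 2*m^2 - 8*m) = m*(m - 2)*(m + 1)*(m^2 + 2*m - 8) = m*(m - 2)*(m + 1)*(m + 4)*(m - 2)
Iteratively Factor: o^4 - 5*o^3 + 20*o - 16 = (o - 2)*(o^3 - 3*o^2 - 6*o + 8) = (o - 4)*(o - 2)*(o^2 + o - 2) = (o - 4)*(o - 2)*(o + 2)*(o - 1)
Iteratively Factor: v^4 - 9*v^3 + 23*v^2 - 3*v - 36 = (v + 1)*(v^3 - 10*v^2 + 33*v - 36) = (v - 3)*(v + 1)*(v^2 - 7*v + 12) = (v - 3)^2*(v + 1)*(v - 4)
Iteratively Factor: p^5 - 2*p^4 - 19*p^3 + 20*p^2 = (p - 1)*(p^4 - p^3 - 20*p^2) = (p - 1)*(p + 4)*(p^3 - 5*p^2) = p*(p - 1)*(p + 4)*(p^2 - 5*p) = p*(p - 5)*(p - 1)*(p + 4)*(p)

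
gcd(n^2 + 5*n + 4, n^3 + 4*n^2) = n + 4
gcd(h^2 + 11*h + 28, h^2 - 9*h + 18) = 1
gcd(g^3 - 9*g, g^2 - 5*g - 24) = g + 3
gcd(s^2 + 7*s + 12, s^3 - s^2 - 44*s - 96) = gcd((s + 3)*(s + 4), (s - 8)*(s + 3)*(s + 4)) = s^2 + 7*s + 12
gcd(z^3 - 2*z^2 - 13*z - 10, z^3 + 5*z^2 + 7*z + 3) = z + 1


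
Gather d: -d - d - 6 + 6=-2*d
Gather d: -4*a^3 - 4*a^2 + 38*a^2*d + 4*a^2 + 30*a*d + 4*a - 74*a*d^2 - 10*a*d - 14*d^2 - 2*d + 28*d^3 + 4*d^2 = -4*a^3 + 4*a + 28*d^3 + d^2*(-74*a - 10) + d*(38*a^2 + 20*a - 2)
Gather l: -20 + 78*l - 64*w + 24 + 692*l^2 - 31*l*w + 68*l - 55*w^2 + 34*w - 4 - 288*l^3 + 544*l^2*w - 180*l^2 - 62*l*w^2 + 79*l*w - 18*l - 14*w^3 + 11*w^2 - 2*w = -288*l^3 + l^2*(544*w + 512) + l*(-62*w^2 + 48*w + 128) - 14*w^3 - 44*w^2 - 32*w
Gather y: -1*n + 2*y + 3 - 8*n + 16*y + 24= -9*n + 18*y + 27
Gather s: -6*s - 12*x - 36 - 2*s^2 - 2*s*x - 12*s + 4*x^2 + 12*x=-2*s^2 + s*(-2*x - 18) + 4*x^2 - 36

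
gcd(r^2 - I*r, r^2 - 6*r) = r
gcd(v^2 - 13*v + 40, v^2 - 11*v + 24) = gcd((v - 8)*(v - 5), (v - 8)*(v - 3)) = v - 8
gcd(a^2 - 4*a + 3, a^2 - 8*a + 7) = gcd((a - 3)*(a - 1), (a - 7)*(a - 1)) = a - 1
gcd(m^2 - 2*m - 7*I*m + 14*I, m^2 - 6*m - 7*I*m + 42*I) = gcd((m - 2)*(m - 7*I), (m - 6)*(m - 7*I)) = m - 7*I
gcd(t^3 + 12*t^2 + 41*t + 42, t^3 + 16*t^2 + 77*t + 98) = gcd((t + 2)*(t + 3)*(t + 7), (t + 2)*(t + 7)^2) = t^2 + 9*t + 14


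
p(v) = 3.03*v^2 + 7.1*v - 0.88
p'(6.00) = 43.46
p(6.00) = 150.80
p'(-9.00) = -47.44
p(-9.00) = 180.65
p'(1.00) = 13.16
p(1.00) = 9.25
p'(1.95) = 18.92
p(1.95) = 24.49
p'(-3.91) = -16.59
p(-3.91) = 17.68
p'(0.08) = 7.58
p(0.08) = -0.29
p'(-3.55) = -14.41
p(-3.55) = 12.10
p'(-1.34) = -1.02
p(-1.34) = -4.95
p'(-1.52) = -2.11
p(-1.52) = -4.67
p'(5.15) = 38.31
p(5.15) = 116.05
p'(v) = 6.06*v + 7.1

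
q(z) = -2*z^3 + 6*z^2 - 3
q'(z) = -6*z^2 + 12*z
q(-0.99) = 4.82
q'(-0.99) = -17.76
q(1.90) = 4.94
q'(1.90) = 1.14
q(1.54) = 3.93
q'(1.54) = 4.25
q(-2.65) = 76.35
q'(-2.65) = -73.94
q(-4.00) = 221.00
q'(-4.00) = -144.00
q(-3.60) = 168.07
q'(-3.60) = -120.96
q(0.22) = -2.73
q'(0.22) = 2.35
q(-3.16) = 120.02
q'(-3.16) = -97.83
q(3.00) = -3.00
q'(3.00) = -18.00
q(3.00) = -3.00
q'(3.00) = -18.00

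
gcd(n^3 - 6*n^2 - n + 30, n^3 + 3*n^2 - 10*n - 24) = n^2 - n - 6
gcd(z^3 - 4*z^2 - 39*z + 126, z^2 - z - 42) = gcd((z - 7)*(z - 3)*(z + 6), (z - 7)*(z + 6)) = z^2 - z - 42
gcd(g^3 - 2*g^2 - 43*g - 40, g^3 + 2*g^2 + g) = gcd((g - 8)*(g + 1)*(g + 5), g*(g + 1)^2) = g + 1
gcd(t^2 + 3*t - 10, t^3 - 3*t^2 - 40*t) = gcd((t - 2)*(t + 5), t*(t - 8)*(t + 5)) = t + 5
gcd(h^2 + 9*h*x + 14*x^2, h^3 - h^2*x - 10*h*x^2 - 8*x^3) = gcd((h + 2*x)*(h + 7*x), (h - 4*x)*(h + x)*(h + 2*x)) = h + 2*x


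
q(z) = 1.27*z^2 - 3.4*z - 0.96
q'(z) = 2.54*z - 3.4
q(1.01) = -3.10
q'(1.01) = -0.83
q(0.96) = -3.05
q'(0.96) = -0.96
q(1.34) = -3.24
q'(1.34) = 0.00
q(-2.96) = 20.23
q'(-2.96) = -10.92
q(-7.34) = 92.42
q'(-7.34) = -22.04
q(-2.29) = 13.49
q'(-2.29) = -9.22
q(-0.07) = -0.72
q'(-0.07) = -3.58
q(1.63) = -3.13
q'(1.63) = 0.74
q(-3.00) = 20.67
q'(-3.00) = -11.02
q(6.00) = 24.36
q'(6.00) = 11.84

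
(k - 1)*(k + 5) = k^2 + 4*k - 5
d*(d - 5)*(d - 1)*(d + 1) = d^4 - 5*d^3 - d^2 + 5*d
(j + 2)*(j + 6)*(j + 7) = j^3 + 15*j^2 + 68*j + 84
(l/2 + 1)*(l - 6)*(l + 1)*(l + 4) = l^4/2 + l^3/2 - 14*l^2 - 38*l - 24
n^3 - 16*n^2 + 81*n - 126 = (n - 7)*(n - 6)*(n - 3)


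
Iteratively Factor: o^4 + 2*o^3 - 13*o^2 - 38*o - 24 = (o + 2)*(o^3 - 13*o - 12) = (o + 2)*(o + 3)*(o^2 - 3*o - 4) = (o + 1)*(o + 2)*(o + 3)*(o - 4)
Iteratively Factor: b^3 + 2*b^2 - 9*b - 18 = (b - 3)*(b^2 + 5*b + 6) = (b - 3)*(b + 2)*(b + 3)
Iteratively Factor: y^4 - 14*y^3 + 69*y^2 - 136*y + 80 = (y - 4)*(y^3 - 10*y^2 + 29*y - 20) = (y - 4)*(y - 1)*(y^2 - 9*y + 20) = (y - 4)^2*(y - 1)*(y - 5)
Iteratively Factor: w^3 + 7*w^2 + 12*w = (w)*(w^2 + 7*w + 12) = w*(w + 4)*(w + 3)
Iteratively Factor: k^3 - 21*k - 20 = (k + 1)*(k^2 - k - 20) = (k - 5)*(k + 1)*(k + 4)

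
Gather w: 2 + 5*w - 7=5*w - 5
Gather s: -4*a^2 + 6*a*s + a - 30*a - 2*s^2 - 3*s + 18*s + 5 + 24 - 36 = -4*a^2 - 29*a - 2*s^2 + s*(6*a + 15) - 7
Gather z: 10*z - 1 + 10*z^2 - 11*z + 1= 10*z^2 - z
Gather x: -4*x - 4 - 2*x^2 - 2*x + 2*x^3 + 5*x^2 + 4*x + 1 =2*x^3 + 3*x^2 - 2*x - 3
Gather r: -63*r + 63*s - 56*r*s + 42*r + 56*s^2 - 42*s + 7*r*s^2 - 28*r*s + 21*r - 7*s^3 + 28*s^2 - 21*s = r*(7*s^2 - 84*s) - 7*s^3 + 84*s^2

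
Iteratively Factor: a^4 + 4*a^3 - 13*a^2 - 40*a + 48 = (a - 3)*(a^3 + 7*a^2 + 8*a - 16) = (a - 3)*(a - 1)*(a^2 + 8*a + 16) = (a - 3)*(a - 1)*(a + 4)*(a + 4)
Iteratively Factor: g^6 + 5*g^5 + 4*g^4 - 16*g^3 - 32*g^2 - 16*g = (g + 2)*(g^5 + 3*g^4 - 2*g^3 - 12*g^2 - 8*g) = (g + 2)^2*(g^4 + g^3 - 4*g^2 - 4*g) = (g - 2)*(g + 2)^2*(g^3 + 3*g^2 + 2*g) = (g - 2)*(g + 1)*(g + 2)^2*(g^2 + 2*g) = g*(g - 2)*(g + 1)*(g + 2)^2*(g + 2)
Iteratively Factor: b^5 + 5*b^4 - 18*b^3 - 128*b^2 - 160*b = (b + 4)*(b^4 + b^3 - 22*b^2 - 40*b) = (b - 5)*(b + 4)*(b^3 + 6*b^2 + 8*b) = b*(b - 5)*(b + 4)*(b^2 + 6*b + 8) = b*(b - 5)*(b + 4)^2*(b + 2)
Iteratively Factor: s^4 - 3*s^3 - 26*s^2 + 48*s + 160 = (s - 4)*(s^3 + s^2 - 22*s - 40) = (s - 4)*(s + 2)*(s^2 - s - 20) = (s - 5)*(s - 4)*(s + 2)*(s + 4)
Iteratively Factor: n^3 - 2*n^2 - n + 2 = (n - 2)*(n^2 - 1) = (n - 2)*(n - 1)*(n + 1)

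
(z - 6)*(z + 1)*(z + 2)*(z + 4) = z^4 + z^3 - 28*z^2 - 76*z - 48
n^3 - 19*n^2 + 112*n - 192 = (n - 8)^2*(n - 3)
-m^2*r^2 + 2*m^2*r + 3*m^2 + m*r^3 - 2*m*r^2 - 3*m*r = (-m + r)*(r - 3)*(m*r + m)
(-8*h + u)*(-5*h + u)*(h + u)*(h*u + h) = 40*h^4*u + 40*h^4 + 27*h^3*u^2 + 27*h^3*u - 12*h^2*u^3 - 12*h^2*u^2 + h*u^4 + h*u^3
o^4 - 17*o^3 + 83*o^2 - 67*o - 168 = (o - 8)*(o - 7)*(o - 3)*(o + 1)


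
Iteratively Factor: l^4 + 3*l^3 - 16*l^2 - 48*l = (l + 4)*(l^3 - l^2 - 12*l) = l*(l + 4)*(l^2 - l - 12) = l*(l + 3)*(l + 4)*(l - 4)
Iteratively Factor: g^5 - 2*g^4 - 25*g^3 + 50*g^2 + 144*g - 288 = (g - 4)*(g^4 + 2*g^3 - 17*g^2 - 18*g + 72) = (g - 4)*(g + 3)*(g^3 - g^2 - 14*g + 24) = (g - 4)*(g - 2)*(g + 3)*(g^2 + g - 12) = (g - 4)*(g - 3)*(g - 2)*(g + 3)*(g + 4)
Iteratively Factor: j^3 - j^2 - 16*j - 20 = (j - 5)*(j^2 + 4*j + 4) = (j - 5)*(j + 2)*(j + 2)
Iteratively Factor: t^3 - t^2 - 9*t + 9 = (t - 3)*(t^2 + 2*t - 3) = (t - 3)*(t + 3)*(t - 1)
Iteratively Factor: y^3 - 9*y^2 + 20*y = (y - 4)*(y^2 - 5*y) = (y - 5)*(y - 4)*(y)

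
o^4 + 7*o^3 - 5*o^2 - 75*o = o*(o - 3)*(o + 5)^2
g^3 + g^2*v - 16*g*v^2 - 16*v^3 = (g - 4*v)*(g + v)*(g + 4*v)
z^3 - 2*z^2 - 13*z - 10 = (z - 5)*(z + 1)*(z + 2)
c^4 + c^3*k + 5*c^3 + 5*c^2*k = c^2*(c + 5)*(c + k)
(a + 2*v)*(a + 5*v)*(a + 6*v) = a^3 + 13*a^2*v + 52*a*v^2 + 60*v^3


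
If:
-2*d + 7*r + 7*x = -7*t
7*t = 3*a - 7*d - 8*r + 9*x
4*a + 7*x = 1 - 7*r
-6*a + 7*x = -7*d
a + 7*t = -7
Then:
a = -545/582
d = -767/1164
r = 6695/8148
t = -3529/4074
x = -1171/8148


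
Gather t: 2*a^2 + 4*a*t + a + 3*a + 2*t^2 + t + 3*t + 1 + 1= 2*a^2 + 4*a + 2*t^2 + t*(4*a + 4) + 2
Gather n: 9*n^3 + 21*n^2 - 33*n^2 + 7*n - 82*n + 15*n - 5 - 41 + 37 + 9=9*n^3 - 12*n^2 - 60*n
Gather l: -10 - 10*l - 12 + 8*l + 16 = -2*l - 6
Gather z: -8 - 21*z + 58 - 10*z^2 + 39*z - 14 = -10*z^2 + 18*z + 36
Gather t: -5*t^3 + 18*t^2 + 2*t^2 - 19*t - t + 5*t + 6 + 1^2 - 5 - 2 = -5*t^3 + 20*t^2 - 15*t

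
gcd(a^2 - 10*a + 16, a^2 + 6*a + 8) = 1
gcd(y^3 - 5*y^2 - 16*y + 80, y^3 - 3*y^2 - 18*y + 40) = y^2 - y - 20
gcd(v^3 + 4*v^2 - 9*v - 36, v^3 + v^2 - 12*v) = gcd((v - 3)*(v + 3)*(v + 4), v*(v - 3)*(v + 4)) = v^2 + v - 12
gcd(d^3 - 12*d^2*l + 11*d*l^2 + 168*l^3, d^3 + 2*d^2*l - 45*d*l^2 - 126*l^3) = d^2 - 4*d*l - 21*l^2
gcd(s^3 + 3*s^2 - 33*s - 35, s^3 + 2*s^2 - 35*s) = s^2 + 2*s - 35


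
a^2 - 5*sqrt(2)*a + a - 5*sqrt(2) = (a + 1)*(a - 5*sqrt(2))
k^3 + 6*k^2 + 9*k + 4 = (k + 1)^2*(k + 4)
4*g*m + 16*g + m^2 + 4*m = (4*g + m)*(m + 4)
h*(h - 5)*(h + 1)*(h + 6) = h^4 + 2*h^3 - 29*h^2 - 30*h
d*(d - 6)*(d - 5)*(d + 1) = d^4 - 10*d^3 + 19*d^2 + 30*d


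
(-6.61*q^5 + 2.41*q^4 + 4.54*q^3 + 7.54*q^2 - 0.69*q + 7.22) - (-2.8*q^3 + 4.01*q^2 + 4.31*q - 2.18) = -6.61*q^5 + 2.41*q^4 + 7.34*q^3 + 3.53*q^2 - 5.0*q + 9.4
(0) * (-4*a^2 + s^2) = 0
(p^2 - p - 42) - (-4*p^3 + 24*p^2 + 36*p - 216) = 4*p^3 - 23*p^2 - 37*p + 174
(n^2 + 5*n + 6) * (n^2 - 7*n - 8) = n^4 - 2*n^3 - 37*n^2 - 82*n - 48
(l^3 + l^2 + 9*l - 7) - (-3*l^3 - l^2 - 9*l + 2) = 4*l^3 + 2*l^2 + 18*l - 9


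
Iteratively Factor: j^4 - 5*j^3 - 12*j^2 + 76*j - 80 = (j - 5)*(j^3 - 12*j + 16) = (j - 5)*(j - 2)*(j^2 + 2*j - 8) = (j - 5)*(j - 2)^2*(j + 4)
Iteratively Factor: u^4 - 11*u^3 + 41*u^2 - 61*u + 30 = (u - 2)*(u^3 - 9*u^2 + 23*u - 15) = (u - 3)*(u - 2)*(u^2 - 6*u + 5) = (u - 3)*(u - 2)*(u - 1)*(u - 5)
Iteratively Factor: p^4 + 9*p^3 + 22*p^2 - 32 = (p - 1)*(p^3 + 10*p^2 + 32*p + 32) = (p - 1)*(p + 4)*(p^2 + 6*p + 8) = (p - 1)*(p + 4)^2*(p + 2)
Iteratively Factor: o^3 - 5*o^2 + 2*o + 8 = (o - 2)*(o^2 - 3*o - 4) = (o - 4)*(o - 2)*(o + 1)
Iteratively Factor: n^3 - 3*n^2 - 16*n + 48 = (n - 3)*(n^2 - 16) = (n - 3)*(n + 4)*(n - 4)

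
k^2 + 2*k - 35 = (k - 5)*(k + 7)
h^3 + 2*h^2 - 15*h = h*(h - 3)*(h + 5)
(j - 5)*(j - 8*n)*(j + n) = j^3 - 7*j^2*n - 5*j^2 - 8*j*n^2 + 35*j*n + 40*n^2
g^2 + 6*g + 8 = (g + 2)*(g + 4)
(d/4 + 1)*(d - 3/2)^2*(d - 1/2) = d^4/4 + d^3/8 - 41*d^2/16 + 111*d/32 - 9/8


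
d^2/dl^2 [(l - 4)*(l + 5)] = 2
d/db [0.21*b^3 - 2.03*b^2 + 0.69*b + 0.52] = 0.63*b^2 - 4.06*b + 0.69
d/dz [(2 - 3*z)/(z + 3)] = -11/(z + 3)^2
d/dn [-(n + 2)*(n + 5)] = -2*n - 7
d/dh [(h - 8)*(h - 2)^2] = 3*(h - 6)*(h - 2)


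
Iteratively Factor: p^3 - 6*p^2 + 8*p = (p - 2)*(p^2 - 4*p) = (p - 4)*(p - 2)*(p)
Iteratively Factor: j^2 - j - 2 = (j - 2)*(j + 1)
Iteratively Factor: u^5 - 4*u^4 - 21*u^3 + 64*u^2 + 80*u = (u + 4)*(u^4 - 8*u^3 + 11*u^2 + 20*u) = (u - 5)*(u + 4)*(u^3 - 3*u^2 - 4*u) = (u - 5)*(u - 4)*(u + 4)*(u^2 + u) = u*(u - 5)*(u - 4)*(u + 4)*(u + 1)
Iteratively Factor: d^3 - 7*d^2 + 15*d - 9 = (d - 3)*(d^2 - 4*d + 3) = (d - 3)*(d - 1)*(d - 3)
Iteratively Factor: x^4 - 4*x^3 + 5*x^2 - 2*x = (x - 2)*(x^3 - 2*x^2 + x) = x*(x - 2)*(x^2 - 2*x + 1) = x*(x - 2)*(x - 1)*(x - 1)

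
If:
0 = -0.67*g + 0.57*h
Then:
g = 0.850746268656716*h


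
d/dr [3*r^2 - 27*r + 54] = 6*r - 27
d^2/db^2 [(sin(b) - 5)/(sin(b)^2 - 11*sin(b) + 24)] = (-sin(b)^5 + 9*sin(b)^4 - 19*sin(b)^3 - 169*sin(b)^2 + 930*sin(b) - 442)/(sin(b)^2 - 11*sin(b) + 24)^3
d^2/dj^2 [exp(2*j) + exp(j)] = (4*exp(j) + 1)*exp(j)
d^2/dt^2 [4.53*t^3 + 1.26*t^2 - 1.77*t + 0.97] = 27.18*t + 2.52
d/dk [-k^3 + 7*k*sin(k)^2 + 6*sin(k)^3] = -3*k^2 + 7*k*sin(2*k) + 18*sin(k)^2*cos(k) + 7*sin(k)^2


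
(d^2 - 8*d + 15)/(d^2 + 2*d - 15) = (d - 5)/(d + 5)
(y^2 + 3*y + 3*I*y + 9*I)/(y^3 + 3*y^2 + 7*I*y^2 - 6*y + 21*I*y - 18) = (y + 3*I)/(y^2 + 7*I*y - 6)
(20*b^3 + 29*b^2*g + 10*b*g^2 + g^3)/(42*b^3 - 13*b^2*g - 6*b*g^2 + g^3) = (20*b^3 + 29*b^2*g + 10*b*g^2 + g^3)/(42*b^3 - 13*b^2*g - 6*b*g^2 + g^3)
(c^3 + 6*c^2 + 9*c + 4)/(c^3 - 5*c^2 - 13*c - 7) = (c + 4)/(c - 7)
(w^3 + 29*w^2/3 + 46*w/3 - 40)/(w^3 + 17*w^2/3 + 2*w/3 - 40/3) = (w + 6)/(w + 2)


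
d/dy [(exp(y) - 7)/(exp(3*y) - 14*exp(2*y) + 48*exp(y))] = (-2*exp(3*y) + 35*exp(2*y) - 196*exp(y) + 336)*exp(-y)/(exp(4*y) - 28*exp(3*y) + 292*exp(2*y) - 1344*exp(y) + 2304)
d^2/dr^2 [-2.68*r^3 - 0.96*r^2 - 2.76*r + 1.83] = -16.08*r - 1.92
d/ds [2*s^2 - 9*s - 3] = 4*s - 9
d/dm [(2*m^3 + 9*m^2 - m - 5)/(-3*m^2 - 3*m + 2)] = (-6*m^4 - 12*m^3 - 18*m^2 + 6*m - 17)/(9*m^4 + 18*m^3 - 3*m^2 - 12*m + 4)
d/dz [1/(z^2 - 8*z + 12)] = 2*(4 - z)/(z^2 - 8*z + 12)^2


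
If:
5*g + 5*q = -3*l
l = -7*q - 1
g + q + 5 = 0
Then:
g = -11/3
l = 25/3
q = -4/3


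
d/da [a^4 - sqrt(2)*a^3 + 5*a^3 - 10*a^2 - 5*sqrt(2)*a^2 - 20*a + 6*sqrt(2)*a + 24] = 4*a^3 - 3*sqrt(2)*a^2 + 15*a^2 - 20*a - 10*sqrt(2)*a - 20 + 6*sqrt(2)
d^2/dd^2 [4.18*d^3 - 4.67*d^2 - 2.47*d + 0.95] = 25.08*d - 9.34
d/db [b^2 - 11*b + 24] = 2*b - 11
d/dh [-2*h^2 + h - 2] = 1 - 4*h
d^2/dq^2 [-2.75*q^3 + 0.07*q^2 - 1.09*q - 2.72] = 0.14 - 16.5*q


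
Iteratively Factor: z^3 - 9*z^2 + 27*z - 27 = (z - 3)*(z^2 - 6*z + 9) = (z - 3)^2*(z - 3)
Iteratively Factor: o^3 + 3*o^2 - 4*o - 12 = (o + 3)*(o^2 - 4) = (o - 2)*(o + 3)*(o + 2)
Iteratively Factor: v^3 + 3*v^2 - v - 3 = (v + 1)*(v^2 + 2*v - 3) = (v + 1)*(v + 3)*(v - 1)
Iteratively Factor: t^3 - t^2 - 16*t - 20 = (t - 5)*(t^2 + 4*t + 4) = (t - 5)*(t + 2)*(t + 2)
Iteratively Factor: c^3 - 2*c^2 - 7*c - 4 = (c - 4)*(c^2 + 2*c + 1) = (c - 4)*(c + 1)*(c + 1)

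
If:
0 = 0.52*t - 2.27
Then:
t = 4.37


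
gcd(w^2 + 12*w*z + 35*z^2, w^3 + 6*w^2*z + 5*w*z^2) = w + 5*z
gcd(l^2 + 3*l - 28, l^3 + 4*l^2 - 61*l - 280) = l + 7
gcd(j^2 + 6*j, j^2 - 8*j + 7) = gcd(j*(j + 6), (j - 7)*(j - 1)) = 1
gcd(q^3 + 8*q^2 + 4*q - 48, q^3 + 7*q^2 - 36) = q^2 + 4*q - 12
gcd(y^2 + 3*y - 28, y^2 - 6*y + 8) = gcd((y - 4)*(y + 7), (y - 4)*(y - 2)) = y - 4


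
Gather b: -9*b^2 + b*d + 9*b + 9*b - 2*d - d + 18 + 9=-9*b^2 + b*(d + 18) - 3*d + 27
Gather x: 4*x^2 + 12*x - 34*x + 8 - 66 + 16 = 4*x^2 - 22*x - 42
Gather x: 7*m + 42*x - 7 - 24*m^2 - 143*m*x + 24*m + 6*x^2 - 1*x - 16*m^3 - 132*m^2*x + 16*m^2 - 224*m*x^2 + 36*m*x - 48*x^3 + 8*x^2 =-16*m^3 - 8*m^2 + 31*m - 48*x^3 + x^2*(14 - 224*m) + x*(-132*m^2 - 107*m + 41) - 7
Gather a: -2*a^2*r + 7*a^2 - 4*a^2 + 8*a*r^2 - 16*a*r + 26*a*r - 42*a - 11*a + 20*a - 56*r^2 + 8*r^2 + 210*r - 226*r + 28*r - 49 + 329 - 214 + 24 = a^2*(3 - 2*r) + a*(8*r^2 + 10*r - 33) - 48*r^2 + 12*r + 90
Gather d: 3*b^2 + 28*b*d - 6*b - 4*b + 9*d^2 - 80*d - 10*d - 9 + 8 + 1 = 3*b^2 - 10*b + 9*d^2 + d*(28*b - 90)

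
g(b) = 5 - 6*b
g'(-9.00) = -6.00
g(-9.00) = 59.00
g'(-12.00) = -6.00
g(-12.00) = 77.00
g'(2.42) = -6.00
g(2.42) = -9.52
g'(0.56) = -6.00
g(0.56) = 1.64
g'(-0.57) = -6.00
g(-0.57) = 8.42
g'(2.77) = -6.00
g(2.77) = -11.62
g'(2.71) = -6.00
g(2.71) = -11.26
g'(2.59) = -6.00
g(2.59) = -10.54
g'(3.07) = -6.00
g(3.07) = -13.42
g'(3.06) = -6.00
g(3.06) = -13.36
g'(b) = -6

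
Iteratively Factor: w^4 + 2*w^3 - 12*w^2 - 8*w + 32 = (w + 4)*(w^3 - 2*w^2 - 4*w + 8) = (w - 2)*(w + 4)*(w^2 - 4) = (w - 2)^2*(w + 4)*(w + 2)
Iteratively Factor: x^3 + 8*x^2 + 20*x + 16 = (x + 2)*(x^2 + 6*x + 8) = (x + 2)*(x + 4)*(x + 2)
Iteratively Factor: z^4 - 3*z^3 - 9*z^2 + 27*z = (z)*(z^3 - 3*z^2 - 9*z + 27) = z*(z + 3)*(z^2 - 6*z + 9) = z*(z - 3)*(z + 3)*(z - 3)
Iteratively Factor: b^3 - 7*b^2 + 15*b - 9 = (b - 3)*(b^2 - 4*b + 3) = (b - 3)*(b - 1)*(b - 3)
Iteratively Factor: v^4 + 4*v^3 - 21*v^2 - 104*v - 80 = (v + 1)*(v^3 + 3*v^2 - 24*v - 80) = (v - 5)*(v + 1)*(v^2 + 8*v + 16) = (v - 5)*(v + 1)*(v + 4)*(v + 4)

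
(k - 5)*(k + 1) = k^2 - 4*k - 5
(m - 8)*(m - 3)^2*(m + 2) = m^4 - 12*m^3 + 29*m^2 + 42*m - 144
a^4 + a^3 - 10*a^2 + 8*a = a*(a - 2)*(a - 1)*(a + 4)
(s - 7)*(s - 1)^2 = s^3 - 9*s^2 + 15*s - 7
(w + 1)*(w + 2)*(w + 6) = w^3 + 9*w^2 + 20*w + 12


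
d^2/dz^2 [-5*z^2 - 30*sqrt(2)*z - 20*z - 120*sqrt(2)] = -10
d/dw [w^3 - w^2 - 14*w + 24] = 3*w^2 - 2*w - 14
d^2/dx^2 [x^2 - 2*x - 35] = 2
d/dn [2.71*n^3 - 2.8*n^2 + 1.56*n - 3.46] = 8.13*n^2 - 5.6*n + 1.56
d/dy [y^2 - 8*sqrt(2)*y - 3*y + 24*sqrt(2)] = 2*y - 8*sqrt(2) - 3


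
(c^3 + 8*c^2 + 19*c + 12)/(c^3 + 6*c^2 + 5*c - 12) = (c + 1)/(c - 1)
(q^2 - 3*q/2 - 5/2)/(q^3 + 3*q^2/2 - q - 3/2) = (2*q - 5)/(2*q^2 + q - 3)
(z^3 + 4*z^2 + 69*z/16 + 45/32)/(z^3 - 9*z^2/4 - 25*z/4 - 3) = (8*z^2 + 26*z + 15)/(8*(z^2 - 3*z - 4))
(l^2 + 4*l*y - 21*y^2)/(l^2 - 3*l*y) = (l + 7*y)/l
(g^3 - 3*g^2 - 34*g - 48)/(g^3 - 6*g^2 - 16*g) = (g + 3)/g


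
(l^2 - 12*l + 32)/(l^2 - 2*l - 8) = (l - 8)/(l + 2)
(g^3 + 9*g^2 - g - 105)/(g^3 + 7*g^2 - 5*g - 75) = (g + 7)/(g + 5)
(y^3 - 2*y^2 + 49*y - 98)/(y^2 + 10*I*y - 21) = (y^2 - y*(2 + 7*I) + 14*I)/(y + 3*I)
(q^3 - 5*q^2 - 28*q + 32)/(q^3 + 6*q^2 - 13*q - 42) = (q^3 - 5*q^2 - 28*q + 32)/(q^3 + 6*q^2 - 13*q - 42)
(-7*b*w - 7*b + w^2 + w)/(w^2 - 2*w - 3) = (-7*b + w)/(w - 3)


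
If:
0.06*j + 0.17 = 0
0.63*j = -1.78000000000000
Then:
No Solution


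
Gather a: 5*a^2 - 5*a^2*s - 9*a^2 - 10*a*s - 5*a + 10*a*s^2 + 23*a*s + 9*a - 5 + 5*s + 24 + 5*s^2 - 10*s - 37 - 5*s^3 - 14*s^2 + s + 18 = a^2*(-5*s - 4) + a*(10*s^2 + 13*s + 4) - 5*s^3 - 9*s^2 - 4*s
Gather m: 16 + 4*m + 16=4*m + 32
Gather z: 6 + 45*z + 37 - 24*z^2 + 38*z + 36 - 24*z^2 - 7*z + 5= -48*z^2 + 76*z + 84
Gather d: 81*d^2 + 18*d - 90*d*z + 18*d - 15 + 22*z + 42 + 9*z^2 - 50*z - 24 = 81*d^2 + d*(36 - 90*z) + 9*z^2 - 28*z + 3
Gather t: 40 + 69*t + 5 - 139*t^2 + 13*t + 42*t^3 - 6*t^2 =42*t^3 - 145*t^2 + 82*t + 45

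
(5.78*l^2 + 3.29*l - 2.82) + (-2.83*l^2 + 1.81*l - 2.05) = 2.95*l^2 + 5.1*l - 4.87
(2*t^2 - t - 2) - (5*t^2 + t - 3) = -3*t^2 - 2*t + 1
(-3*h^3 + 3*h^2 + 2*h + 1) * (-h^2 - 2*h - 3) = 3*h^5 + 3*h^4 + h^3 - 14*h^2 - 8*h - 3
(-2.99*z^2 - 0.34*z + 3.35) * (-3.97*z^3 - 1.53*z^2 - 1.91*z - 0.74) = 11.8703*z^5 + 5.9245*z^4 - 7.0684*z^3 - 2.2635*z^2 - 6.1469*z - 2.479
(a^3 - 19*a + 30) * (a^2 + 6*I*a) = a^5 + 6*I*a^4 - 19*a^3 + 30*a^2 - 114*I*a^2 + 180*I*a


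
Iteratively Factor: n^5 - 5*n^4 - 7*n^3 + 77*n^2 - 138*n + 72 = (n + 4)*(n^4 - 9*n^3 + 29*n^2 - 39*n + 18) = (n - 3)*(n + 4)*(n^3 - 6*n^2 + 11*n - 6) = (n - 3)^2*(n + 4)*(n^2 - 3*n + 2) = (n - 3)^2*(n - 2)*(n + 4)*(n - 1)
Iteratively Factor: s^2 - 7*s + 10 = (s - 2)*(s - 5)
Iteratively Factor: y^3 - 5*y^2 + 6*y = (y - 2)*(y^2 - 3*y) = y*(y - 2)*(y - 3)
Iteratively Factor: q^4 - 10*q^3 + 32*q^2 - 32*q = (q)*(q^3 - 10*q^2 + 32*q - 32) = q*(q - 2)*(q^2 - 8*q + 16) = q*(q - 4)*(q - 2)*(q - 4)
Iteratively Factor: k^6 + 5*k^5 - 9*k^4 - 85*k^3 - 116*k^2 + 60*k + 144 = (k + 3)*(k^5 + 2*k^4 - 15*k^3 - 40*k^2 + 4*k + 48) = (k + 3)^2*(k^4 - k^3 - 12*k^2 - 4*k + 16) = (k + 2)*(k + 3)^2*(k^3 - 3*k^2 - 6*k + 8) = (k + 2)^2*(k + 3)^2*(k^2 - 5*k + 4) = (k - 4)*(k + 2)^2*(k + 3)^2*(k - 1)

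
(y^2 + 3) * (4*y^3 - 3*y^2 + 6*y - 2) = 4*y^5 - 3*y^4 + 18*y^3 - 11*y^2 + 18*y - 6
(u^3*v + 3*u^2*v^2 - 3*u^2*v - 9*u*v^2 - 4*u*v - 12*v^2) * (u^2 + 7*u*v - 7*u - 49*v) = u^5*v + 10*u^4*v^2 - 10*u^4*v + 21*u^3*v^3 - 100*u^3*v^2 + 17*u^3*v - 210*u^2*v^3 + 170*u^2*v^2 + 28*u^2*v + 357*u*v^3 + 280*u*v^2 + 588*v^3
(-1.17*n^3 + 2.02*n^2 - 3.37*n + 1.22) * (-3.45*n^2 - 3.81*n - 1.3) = 4.0365*n^5 - 2.5113*n^4 + 5.4513*n^3 + 6.0047*n^2 - 0.2672*n - 1.586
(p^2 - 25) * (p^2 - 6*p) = p^4 - 6*p^3 - 25*p^2 + 150*p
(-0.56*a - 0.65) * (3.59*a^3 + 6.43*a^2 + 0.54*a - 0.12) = -2.0104*a^4 - 5.9343*a^3 - 4.4819*a^2 - 0.2838*a + 0.078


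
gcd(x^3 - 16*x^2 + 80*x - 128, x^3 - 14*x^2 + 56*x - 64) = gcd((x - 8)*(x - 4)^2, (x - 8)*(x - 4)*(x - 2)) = x^2 - 12*x + 32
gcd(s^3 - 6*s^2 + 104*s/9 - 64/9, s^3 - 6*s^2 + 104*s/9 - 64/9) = s^3 - 6*s^2 + 104*s/9 - 64/9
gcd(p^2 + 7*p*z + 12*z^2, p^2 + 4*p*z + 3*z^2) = p + 3*z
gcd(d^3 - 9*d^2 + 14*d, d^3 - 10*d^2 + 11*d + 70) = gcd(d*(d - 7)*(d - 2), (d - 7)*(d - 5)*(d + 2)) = d - 7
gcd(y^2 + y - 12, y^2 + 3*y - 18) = y - 3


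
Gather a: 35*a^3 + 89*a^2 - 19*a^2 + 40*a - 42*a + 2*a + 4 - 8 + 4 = 35*a^3 + 70*a^2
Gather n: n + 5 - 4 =n + 1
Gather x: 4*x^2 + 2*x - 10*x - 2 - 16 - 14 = 4*x^2 - 8*x - 32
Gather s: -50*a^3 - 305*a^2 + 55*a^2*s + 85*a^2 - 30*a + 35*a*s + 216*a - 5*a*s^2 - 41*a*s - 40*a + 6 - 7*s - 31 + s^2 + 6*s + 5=-50*a^3 - 220*a^2 + 146*a + s^2*(1 - 5*a) + s*(55*a^2 - 6*a - 1) - 20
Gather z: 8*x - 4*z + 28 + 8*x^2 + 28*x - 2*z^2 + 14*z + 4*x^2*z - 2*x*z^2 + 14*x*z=8*x^2 + 36*x + z^2*(-2*x - 2) + z*(4*x^2 + 14*x + 10) + 28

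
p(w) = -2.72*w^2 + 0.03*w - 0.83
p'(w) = 0.03 - 5.44*w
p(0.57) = -1.70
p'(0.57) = -3.07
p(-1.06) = -3.92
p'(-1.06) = 5.80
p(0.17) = -0.90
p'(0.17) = -0.89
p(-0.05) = -0.84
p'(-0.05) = 0.30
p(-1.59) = -7.75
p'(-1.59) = 8.68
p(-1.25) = -5.12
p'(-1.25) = 6.83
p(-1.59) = -7.75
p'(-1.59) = 8.68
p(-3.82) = -40.64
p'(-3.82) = 20.81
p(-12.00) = -392.87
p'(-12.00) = 65.31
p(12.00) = -392.15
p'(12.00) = -65.25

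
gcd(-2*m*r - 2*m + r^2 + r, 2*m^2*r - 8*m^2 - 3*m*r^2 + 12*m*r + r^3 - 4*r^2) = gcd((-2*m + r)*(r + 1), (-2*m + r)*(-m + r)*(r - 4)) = -2*m + r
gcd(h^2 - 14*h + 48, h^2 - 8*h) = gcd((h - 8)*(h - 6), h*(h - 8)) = h - 8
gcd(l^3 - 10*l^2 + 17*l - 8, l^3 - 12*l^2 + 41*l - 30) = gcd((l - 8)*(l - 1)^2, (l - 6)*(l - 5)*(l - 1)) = l - 1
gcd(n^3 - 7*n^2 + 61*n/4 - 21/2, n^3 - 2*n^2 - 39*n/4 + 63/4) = n^2 - 5*n + 21/4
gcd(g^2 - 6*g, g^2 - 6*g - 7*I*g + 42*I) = g - 6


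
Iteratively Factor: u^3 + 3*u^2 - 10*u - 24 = (u + 4)*(u^2 - u - 6) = (u - 3)*(u + 4)*(u + 2)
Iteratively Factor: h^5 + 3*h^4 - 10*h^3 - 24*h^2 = (h)*(h^4 + 3*h^3 - 10*h^2 - 24*h) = h*(h + 2)*(h^3 + h^2 - 12*h) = h^2*(h + 2)*(h^2 + h - 12) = h^2*(h + 2)*(h + 4)*(h - 3)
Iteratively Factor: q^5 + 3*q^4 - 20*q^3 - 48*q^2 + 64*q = (q + 4)*(q^4 - q^3 - 16*q^2 + 16*q) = (q + 4)^2*(q^3 - 5*q^2 + 4*q) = q*(q + 4)^2*(q^2 - 5*q + 4) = q*(q - 1)*(q + 4)^2*(q - 4)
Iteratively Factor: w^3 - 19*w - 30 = (w + 2)*(w^2 - 2*w - 15) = (w - 5)*(w + 2)*(w + 3)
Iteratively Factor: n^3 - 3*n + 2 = (n - 1)*(n^2 + n - 2) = (n - 1)^2*(n + 2)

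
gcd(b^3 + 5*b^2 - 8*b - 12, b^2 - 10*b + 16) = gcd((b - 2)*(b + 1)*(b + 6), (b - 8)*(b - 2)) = b - 2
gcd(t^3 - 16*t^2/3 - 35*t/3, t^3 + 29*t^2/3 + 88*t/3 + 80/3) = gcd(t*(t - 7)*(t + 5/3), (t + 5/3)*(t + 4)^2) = t + 5/3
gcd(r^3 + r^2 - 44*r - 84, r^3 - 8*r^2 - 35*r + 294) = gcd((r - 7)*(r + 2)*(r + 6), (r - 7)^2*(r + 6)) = r^2 - r - 42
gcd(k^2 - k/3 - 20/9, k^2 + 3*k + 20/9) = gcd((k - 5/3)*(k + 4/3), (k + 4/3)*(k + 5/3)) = k + 4/3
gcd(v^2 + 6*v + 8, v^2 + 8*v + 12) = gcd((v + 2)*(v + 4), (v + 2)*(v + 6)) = v + 2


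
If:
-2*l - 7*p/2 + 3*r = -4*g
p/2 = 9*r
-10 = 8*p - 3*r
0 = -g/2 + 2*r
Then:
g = -40/141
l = 220/141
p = -60/47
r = -10/141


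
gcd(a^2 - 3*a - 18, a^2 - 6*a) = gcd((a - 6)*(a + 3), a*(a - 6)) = a - 6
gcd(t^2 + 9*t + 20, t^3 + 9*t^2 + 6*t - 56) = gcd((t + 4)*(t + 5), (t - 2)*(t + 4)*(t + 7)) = t + 4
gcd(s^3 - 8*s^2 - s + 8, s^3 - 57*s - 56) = s^2 - 7*s - 8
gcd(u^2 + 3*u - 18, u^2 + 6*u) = u + 6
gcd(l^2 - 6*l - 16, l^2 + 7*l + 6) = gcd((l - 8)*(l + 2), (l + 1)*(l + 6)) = 1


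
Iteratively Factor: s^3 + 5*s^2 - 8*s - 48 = (s - 3)*(s^2 + 8*s + 16) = (s - 3)*(s + 4)*(s + 4)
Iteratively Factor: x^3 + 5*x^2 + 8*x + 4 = (x + 2)*(x^2 + 3*x + 2) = (x + 2)^2*(x + 1)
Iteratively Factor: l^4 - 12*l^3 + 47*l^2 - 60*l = (l)*(l^3 - 12*l^2 + 47*l - 60) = l*(l - 5)*(l^2 - 7*l + 12) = l*(l - 5)*(l - 3)*(l - 4)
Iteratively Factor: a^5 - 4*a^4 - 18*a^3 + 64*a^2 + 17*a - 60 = (a + 4)*(a^4 - 8*a^3 + 14*a^2 + 8*a - 15) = (a - 1)*(a + 4)*(a^3 - 7*a^2 + 7*a + 15) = (a - 5)*(a - 1)*(a + 4)*(a^2 - 2*a - 3) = (a - 5)*(a - 3)*(a - 1)*(a + 4)*(a + 1)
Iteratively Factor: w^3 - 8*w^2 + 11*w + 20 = (w - 5)*(w^2 - 3*w - 4) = (w - 5)*(w + 1)*(w - 4)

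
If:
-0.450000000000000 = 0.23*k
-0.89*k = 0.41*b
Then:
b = 4.25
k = -1.96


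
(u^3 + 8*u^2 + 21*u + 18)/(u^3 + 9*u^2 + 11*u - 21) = (u^2 + 5*u + 6)/(u^2 + 6*u - 7)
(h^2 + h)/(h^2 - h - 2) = h/(h - 2)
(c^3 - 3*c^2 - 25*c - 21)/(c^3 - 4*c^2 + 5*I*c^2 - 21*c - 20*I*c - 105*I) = (c + 1)/(c + 5*I)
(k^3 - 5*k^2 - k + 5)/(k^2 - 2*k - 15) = (k^2 - 1)/(k + 3)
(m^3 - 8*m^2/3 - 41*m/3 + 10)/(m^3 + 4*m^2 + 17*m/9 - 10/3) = 3*(m - 5)/(3*m + 5)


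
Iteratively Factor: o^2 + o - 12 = (o + 4)*(o - 3)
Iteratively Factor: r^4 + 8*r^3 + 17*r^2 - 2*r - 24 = (r + 3)*(r^3 + 5*r^2 + 2*r - 8) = (r + 3)*(r + 4)*(r^2 + r - 2) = (r + 2)*(r + 3)*(r + 4)*(r - 1)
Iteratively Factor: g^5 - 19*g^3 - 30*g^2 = (g + 3)*(g^4 - 3*g^3 - 10*g^2) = g*(g + 3)*(g^3 - 3*g^2 - 10*g) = g^2*(g + 3)*(g^2 - 3*g - 10) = g^2*(g - 5)*(g + 3)*(g + 2)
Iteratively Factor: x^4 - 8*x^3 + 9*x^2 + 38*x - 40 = (x - 1)*(x^3 - 7*x^2 + 2*x + 40) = (x - 4)*(x - 1)*(x^2 - 3*x - 10) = (x - 4)*(x - 1)*(x + 2)*(x - 5)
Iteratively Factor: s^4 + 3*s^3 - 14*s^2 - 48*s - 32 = (s + 2)*(s^3 + s^2 - 16*s - 16) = (s - 4)*(s + 2)*(s^2 + 5*s + 4) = (s - 4)*(s + 2)*(s + 4)*(s + 1)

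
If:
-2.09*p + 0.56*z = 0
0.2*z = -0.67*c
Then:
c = -0.298507462686567*z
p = 0.267942583732057*z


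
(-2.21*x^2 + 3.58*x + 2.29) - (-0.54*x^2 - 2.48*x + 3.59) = -1.67*x^2 + 6.06*x - 1.3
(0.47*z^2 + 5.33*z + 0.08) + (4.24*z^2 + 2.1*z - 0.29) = 4.71*z^2 + 7.43*z - 0.21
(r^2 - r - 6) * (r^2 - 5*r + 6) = r^4 - 6*r^3 + 5*r^2 + 24*r - 36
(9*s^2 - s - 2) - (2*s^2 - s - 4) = 7*s^2 + 2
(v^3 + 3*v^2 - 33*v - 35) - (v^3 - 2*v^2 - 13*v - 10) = 5*v^2 - 20*v - 25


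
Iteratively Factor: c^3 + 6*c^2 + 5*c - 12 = (c + 3)*(c^2 + 3*c - 4) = (c + 3)*(c + 4)*(c - 1)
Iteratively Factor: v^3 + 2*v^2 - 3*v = (v - 1)*(v^2 + 3*v) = v*(v - 1)*(v + 3)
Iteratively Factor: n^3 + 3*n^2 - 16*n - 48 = (n + 4)*(n^2 - n - 12) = (n - 4)*(n + 4)*(n + 3)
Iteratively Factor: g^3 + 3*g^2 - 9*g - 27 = (g + 3)*(g^2 - 9) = (g - 3)*(g + 3)*(g + 3)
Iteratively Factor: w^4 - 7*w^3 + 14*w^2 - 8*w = (w - 4)*(w^3 - 3*w^2 + 2*w) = (w - 4)*(w - 1)*(w^2 - 2*w) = w*(w - 4)*(w - 1)*(w - 2)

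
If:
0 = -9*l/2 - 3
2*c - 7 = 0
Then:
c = 7/2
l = -2/3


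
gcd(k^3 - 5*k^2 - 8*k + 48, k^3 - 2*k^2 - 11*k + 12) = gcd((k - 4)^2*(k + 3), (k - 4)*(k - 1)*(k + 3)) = k^2 - k - 12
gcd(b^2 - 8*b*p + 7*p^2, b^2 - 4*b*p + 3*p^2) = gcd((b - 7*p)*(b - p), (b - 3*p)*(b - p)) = -b + p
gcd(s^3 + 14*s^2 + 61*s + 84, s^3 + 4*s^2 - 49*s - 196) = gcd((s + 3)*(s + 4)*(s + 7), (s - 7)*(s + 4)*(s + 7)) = s^2 + 11*s + 28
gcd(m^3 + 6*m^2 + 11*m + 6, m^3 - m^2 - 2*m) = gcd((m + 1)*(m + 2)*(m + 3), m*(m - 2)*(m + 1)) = m + 1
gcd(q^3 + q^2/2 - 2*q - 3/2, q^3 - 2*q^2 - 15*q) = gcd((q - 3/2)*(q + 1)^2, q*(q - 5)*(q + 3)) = 1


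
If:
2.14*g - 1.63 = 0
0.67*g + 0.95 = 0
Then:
No Solution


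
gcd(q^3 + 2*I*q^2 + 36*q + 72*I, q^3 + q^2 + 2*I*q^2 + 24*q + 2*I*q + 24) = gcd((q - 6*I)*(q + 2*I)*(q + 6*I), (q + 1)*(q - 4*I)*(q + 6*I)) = q + 6*I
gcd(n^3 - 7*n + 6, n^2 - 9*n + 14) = n - 2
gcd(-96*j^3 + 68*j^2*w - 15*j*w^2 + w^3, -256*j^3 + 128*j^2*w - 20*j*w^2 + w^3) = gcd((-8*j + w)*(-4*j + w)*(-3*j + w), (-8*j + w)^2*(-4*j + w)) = 32*j^2 - 12*j*w + w^2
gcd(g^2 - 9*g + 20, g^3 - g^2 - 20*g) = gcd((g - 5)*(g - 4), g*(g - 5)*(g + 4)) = g - 5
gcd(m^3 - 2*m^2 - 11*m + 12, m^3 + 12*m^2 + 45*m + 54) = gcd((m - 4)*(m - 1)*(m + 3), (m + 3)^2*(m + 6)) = m + 3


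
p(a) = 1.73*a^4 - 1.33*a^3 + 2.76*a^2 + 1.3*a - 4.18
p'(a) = 6.92*a^3 - 3.99*a^2 + 5.52*a + 1.3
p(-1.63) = 19.01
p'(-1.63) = -48.27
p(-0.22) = -4.31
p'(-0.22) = -0.18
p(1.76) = 16.01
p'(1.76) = 36.38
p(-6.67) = 3928.73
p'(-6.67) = -2266.48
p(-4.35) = 771.31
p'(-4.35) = -667.82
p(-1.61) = 18.06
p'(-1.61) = -46.81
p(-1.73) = 24.21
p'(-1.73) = -56.02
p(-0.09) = -4.27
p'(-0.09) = 0.77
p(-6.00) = 2616.74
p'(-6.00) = -1670.18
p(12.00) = 33983.90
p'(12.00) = 11450.74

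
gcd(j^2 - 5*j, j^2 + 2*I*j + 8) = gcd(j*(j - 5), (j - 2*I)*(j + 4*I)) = 1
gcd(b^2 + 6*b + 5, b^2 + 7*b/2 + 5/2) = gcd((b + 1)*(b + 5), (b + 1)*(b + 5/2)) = b + 1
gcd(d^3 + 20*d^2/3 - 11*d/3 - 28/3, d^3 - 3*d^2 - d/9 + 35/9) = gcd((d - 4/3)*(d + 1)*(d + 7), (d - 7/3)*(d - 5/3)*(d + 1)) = d + 1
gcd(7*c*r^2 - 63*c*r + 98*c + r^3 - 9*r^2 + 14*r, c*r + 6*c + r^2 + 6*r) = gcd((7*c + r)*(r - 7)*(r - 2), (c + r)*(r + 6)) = 1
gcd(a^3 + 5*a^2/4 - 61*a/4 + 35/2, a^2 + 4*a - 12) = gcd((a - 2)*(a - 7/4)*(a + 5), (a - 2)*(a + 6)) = a - 2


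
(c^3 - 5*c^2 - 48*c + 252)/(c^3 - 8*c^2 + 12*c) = (c^2 + c - 42)/(c*(c - 2))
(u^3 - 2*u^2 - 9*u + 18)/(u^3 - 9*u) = (u - 2)/u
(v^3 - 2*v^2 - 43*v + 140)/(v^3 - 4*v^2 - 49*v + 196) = (v - 5)/(v - 7)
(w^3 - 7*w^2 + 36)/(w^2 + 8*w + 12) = (w^2 - 9*w + 18)/(w + 6)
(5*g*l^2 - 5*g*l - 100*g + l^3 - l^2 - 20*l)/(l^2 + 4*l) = 5*g - 25*g/l + l - 5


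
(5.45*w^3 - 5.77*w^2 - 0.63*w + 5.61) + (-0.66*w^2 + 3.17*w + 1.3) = 5.45*w^3 - 6.43*w^2 + 2.54*w + 6.91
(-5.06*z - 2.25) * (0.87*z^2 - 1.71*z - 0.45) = -4.4022*z^3 + 6.6951*z^2 + 6.1245*z + 1.0125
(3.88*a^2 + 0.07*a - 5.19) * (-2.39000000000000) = -9.2732*a^2 - 0.1673*a + 12.4041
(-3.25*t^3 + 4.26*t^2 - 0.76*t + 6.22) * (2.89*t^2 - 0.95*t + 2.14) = -9.3925*t^5 + 15.3989*t^4 - 13.1984*t^3 + 27.8142*t^2 - 7.5354*t + 13.3108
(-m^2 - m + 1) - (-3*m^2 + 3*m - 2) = 2*m^2 - 4*m + 3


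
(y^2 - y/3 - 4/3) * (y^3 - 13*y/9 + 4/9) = y^5 - y^4/3 - 25*y^3/9 + 25*y^2/27 + 16*y/9 - 16/27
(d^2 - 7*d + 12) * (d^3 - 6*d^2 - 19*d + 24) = d^5 - 13*d^4 + 35*d^3 + 85*d^2 - 396*d + 288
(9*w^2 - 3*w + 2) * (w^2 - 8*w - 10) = 9*w^4 - 75*w^3 - 64*w^2 + 14*w - 20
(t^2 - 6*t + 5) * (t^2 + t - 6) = t^4 - 5*t^3 - 7*t^2 + 41*t - 30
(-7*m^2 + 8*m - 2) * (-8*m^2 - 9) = 56*m^4 - 64*m^3 + 79*m^2 - 72*m + 18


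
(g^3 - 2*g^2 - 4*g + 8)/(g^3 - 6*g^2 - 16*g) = (g^2 - 4*g + 4)/(g*(g - 8))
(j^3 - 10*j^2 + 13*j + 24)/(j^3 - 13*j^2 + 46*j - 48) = (j + 1)/(j - 2)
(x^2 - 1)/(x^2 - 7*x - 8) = (x - 1)/(x - 8)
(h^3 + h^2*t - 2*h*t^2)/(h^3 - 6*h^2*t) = (h^2 + h*t - 2*t^2)/(h*(h - 6*t))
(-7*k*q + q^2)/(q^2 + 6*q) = (-7*k + q)/(q + 6)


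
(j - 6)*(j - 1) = j^2 - 7*j + 6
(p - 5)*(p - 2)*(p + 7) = p^3 - 39*p + 70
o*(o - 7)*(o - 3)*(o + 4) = o^4 - 6*o^3 - 19*o^2 + 84*o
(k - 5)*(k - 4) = k^2 - 9*k + 20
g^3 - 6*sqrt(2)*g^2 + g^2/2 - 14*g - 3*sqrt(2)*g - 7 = (g + 1/2)*(g - 7*sqrt(2))*(g + sqrt(2))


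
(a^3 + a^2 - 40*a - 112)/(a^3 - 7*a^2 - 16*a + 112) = (a + 4)/(a - 4)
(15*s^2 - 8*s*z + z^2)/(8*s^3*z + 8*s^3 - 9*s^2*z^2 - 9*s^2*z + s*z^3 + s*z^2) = (15*s^2 - 8*s*z + z^2)/(s*(8*s^2*z + 8*s^2 - 9*s*z^2 - 9*s*z + z^3 + z^2))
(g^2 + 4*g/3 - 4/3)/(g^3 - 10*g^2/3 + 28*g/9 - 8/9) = 3*(g + 2)/(3*g^2 - 8*g + 4)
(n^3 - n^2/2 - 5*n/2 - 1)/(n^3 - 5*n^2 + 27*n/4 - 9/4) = 2*(2*n^3 - n^2 - 5*n - 2)/(4*n^3 - 20*n^2 + 27*n - 9)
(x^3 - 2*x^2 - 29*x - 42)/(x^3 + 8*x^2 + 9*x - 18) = (x^2 - 5*x - 14)/(x^2 + 5*x - 6)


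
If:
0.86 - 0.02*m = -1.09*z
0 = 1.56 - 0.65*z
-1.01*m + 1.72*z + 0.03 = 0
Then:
No Solution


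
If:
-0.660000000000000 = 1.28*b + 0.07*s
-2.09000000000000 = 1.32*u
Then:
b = -0.0546875*s - 0.515625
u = -1.58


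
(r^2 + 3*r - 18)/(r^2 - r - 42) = (r - 3)/(r - 7)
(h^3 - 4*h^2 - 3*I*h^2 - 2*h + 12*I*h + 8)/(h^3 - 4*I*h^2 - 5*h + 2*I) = (h - 4)/(h - I)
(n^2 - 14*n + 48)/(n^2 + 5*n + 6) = (n^2 - 14*n + 48)/(n^2 + 5*n + 6)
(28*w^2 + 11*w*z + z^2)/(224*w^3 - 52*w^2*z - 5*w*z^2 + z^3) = (4*w + z)/(32*w^2 - 12*w*z + z^2)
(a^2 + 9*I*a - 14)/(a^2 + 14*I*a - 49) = (a + 2*I)/(a + 7*I)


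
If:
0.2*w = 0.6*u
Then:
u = 0.333333333333333*w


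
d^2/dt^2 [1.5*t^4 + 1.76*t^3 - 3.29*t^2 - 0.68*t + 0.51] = 18.0*t^2 + 10.56*t - 6.58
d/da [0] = 0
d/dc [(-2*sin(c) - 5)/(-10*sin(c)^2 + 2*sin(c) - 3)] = 4*(-5*sin(c)^2 - 25*sin(c) + 4)*cos(c)/(10*sin(c)^2 - 2*sin(c) + 3)^2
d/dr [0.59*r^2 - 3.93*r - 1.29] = 1.18*r - 3.93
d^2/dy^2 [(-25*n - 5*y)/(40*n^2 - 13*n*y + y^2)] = 10*((-8*n + 3*y)*(40*n^2 - 13*n*y + y^2) - (5*n + y)*(13*n - 2*y)^2)/(40*n^2 - 13*n*y + y^2)^3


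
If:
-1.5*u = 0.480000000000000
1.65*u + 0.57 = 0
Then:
No Solution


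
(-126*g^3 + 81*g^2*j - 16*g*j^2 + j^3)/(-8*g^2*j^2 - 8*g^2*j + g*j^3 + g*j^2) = (126*g^3 - 81*g^2*j + 16*g*j^2 - j^3)/(g*j*(8*g*j + 8*g - j^2 - j))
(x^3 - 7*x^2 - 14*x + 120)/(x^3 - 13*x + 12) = (x^2 - 11*x + 30)/(x^2 - 4*x + 3)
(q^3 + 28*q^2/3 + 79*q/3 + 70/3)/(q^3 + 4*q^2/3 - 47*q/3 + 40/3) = (3*q^2 + 13*q + 14)/(3*q^2 - 11*q + 8)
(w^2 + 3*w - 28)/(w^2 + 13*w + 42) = (w - 4)/(w + 6)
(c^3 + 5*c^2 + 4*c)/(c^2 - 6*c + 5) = c*(c^2 + 5*c + 4)/(c^2 - 6*c + 5)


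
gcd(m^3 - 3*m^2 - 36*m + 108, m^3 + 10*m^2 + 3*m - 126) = m^2 + 3*m - 18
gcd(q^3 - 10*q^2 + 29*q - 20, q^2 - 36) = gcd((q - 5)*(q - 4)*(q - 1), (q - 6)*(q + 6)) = 1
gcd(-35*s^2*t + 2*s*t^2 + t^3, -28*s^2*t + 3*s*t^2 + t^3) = 7*s*t + t^2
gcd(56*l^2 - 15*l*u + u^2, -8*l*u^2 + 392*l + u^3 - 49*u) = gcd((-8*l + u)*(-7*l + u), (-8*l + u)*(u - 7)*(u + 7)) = -8*l + u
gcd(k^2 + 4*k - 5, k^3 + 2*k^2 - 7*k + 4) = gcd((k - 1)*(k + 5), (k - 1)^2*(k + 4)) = k - 1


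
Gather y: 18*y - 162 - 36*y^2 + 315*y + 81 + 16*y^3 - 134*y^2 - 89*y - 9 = 16*y^3 - 170*y^2 + 244*y - 90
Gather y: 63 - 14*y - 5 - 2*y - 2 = 56 - 16*y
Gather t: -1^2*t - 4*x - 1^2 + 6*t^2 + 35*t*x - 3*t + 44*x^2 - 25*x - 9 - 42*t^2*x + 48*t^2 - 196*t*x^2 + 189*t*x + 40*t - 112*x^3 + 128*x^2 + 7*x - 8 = t^2*(54 - 42*x) + t*(-196*x^2 + 224*x + 36) - 112*x^3 + 172*x^2 - 22*x - 18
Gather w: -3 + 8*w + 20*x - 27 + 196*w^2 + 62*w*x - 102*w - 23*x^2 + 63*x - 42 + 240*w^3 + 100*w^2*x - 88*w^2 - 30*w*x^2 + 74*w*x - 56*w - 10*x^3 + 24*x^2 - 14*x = 240*w^3 + w^2*(100*x + 108) + w*(-30*x^2 + 136*x - 150) - 10*x^3 + x^2 + 69*x - 72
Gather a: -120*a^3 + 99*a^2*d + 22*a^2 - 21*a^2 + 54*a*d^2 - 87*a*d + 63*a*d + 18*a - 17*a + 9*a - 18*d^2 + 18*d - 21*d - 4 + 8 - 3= -120*a^3 + a^2*(99*d + 1) + a*(54*d^2 - 24*d + 10) - 18*d^2 - 3*d + 1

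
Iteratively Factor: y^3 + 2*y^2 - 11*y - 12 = (y + 1)*(y^2 + y - 12) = (y - 3)*(y + 1)*(y + 4)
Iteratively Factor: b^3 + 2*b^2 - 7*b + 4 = (b - 1)*(b^2 + 3*b - 4) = (b - 1)^2*(b + 4)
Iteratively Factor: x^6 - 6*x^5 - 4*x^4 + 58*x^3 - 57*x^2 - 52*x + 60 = (x + 1)*(x^5 - 7*x^4 + 3*x^3 + 55*x^2 - 112*x + 60) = (x - 2)*(x + 1)*(x^4 - 5*x^3 - 7*x^2 + 41*x - 30) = (x - 2)^2*(x + 1)*(x^3 - 3*x^2 - 13*x + 15) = (x - 2)^2*(x - 1)*(x + 1)*(x^2 - 2*x - 15) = (x - 5)*(x - 2)^2*(x - 1)*(x + 1)*(x + 3)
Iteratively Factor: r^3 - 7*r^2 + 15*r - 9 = (r - 1)*(r^2 - 6*r + 9) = (r - 3)*(r - 1)*(r - 3)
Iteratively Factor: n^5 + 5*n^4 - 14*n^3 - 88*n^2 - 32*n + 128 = (n - 4)*(n^4 + 9*n^3 + 22*n^2 - 32) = (n - 4)*(n + 2)*(n^3 + 7*n^2 + 8*n - 16) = (n - 4)*(n - 1)*(n + 2)*(n^2 + 8*n + 16) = (n - 4)*(n - 1)*(n + 2)*(n + 4)*(n + 4)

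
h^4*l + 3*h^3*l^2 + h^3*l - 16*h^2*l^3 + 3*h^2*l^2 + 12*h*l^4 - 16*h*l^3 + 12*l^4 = (h - 2*l)*(h - l)*(h + 6*l)*(h*l + l)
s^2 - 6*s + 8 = (s - 4)*(s - 2)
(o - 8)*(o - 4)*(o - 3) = o^3 - 15*o^2 + 68*o - 96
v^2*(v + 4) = v^3 + 4*v^2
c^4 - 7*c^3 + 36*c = c*(c - 6)*(c - 3)*(c + 2)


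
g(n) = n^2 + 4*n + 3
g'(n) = 2*n + 4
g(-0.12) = 2.53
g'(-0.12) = 3.76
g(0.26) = 4.11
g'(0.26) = 4.52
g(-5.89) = 14.13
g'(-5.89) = -7.78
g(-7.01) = 24.10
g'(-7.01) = -10.02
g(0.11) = 3.45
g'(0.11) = 4.22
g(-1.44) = -0.69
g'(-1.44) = 1.12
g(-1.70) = -0.91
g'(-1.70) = 0.60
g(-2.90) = -0.19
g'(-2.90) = -1.80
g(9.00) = 120.00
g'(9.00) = 22.00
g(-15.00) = 168.00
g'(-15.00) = -26.00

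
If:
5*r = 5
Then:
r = 1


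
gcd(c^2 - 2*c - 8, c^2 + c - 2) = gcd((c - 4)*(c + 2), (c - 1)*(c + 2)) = c + 2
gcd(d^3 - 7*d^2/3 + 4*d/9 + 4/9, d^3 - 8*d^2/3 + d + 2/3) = d^2 - 5*d/3 - 2/3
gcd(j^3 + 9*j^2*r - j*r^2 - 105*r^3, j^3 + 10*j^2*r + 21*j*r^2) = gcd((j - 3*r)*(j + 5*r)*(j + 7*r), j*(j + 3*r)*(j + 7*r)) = j + 7*r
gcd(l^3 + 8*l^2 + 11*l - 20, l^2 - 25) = l + 5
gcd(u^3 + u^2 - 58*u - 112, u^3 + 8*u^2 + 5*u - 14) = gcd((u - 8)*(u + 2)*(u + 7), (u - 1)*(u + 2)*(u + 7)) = u^2 + 9*u + 14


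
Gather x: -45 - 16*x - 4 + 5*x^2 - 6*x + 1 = 5*x^2 - 22*x - 48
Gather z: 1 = 1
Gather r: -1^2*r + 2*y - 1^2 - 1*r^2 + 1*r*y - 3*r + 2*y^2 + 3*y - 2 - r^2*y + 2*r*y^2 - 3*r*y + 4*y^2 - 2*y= r^2*(-y - 1) + r*(2*y^2 - 2*y - 4) + 6*y^2 + 3*y - 3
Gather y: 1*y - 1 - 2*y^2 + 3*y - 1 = -2*y^2 + 4*y - 2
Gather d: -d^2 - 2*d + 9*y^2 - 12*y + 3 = -d^2 - 2*d + 9*y^2 - 12*y + 3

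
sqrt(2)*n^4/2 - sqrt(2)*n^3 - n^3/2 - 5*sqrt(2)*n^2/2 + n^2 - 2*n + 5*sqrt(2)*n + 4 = (n - 2)*(n - 2*sqrt(2))*(n + sqrt(2)/2)*(sqrt(2)*n/2 + 1)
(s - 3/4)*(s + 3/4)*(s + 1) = s^3 + s^2 - 9*s/16 - 9/16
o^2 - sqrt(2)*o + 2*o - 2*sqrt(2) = (o + 2)*(o - sqrt(2))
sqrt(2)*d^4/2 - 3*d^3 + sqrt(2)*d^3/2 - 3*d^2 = d^2*(d - 3*sqrt(2))*(sqrt(2)*d/2 + sqrt(2)/2)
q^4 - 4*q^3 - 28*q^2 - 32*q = q*(q - 8)*(q + 2)^2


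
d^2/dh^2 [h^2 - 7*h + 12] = 2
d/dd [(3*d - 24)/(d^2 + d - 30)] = 3*(d^2 + d - (d - 8)*(2*d + 1) - 30)/(d^2 + d - 30)^2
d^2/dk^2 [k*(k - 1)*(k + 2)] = 6*k + 2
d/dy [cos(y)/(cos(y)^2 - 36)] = (cos(y)^2 + 36)*sin(y)/(cos(y)^2 - 36)^2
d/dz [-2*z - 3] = -2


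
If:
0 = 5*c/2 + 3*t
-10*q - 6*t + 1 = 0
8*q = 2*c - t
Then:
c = -24/35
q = -17/70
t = 4/7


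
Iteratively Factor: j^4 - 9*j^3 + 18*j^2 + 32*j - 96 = (j + 2)*(j^3 - 11*j^2 + 40*j - 48) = (j - 4)*(j + 2)*(j^2 - 7*j + 12) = (j - 4)^2*(j + 2)*(j - 3)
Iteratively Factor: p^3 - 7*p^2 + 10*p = (p)*(p^2 - 7*p + 10) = p*(p - 5)*(p - 2)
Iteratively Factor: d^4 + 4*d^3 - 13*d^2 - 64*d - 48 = (d + 4)*(d^3 - 13*d - 12) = (d + 1)*(d + 4)*(d^2 - d - 12) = (d + 1)*(d + 3)*(d + 4)*(d - 4)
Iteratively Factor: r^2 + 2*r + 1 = (r + 1)*(r + 1)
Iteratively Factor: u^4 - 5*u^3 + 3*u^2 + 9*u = (u - 3)*(u^3 - 2*u^2 - 3*u) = (u - 3)*(u + 1)*(u^2 - 3*u) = u*(u - 3)*(u + 1)*(u - 3)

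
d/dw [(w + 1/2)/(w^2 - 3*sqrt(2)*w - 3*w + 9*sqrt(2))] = (w^2 - 3*sqrt(2)*w - 3*w + (2*w + 1)*(-2*w + 3 + 3*sqrt(2))/2 + 9*sqrt(2))/(w^2 - 3*sqrt(2)*w - 3*w + 9*sqrt(2))^2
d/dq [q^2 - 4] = 2*q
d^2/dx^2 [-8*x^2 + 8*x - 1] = -16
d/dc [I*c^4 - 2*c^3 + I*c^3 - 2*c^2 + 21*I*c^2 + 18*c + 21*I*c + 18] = 4*I*c^3 + c^2*(-6 + 3*I) + c*(-4 + 42*I) + 18 + 21*I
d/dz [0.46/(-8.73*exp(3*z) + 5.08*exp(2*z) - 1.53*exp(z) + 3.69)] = (12.0474*exp(2*z) - 4.6736*exp(z) + 0.7038)*exp(z)/(8.73*exp(3*z) - 5.08*exp(2*z) + 1.53*exp(z) - 3.69)^2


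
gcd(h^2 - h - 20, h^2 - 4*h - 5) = h - 5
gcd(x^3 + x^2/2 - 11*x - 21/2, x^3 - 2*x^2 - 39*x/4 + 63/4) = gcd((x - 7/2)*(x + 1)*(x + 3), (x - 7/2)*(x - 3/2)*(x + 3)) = x^2 - x/2 - 21/2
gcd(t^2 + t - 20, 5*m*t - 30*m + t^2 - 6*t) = 1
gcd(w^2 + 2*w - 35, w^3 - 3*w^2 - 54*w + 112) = w + 7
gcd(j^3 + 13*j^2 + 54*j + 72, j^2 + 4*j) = j + 4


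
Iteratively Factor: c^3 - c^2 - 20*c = (c - 5)*(c^2 + 4*c) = (c - 5)*(c + 4)*(c)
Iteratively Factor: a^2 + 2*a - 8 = (a + 4)*(a - 2)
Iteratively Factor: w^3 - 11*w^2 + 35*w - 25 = (w - 5)*(w^2 - 6*w + 5) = (w - 5)^2*(w - 1)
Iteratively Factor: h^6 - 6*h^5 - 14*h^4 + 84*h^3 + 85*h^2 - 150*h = (h + 2)*(h^5 - 8*h^4 + 2*h^3 + 80*h^2 - 75*h) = (h - 5)*(h + 2)*(h^4 - 3*h^3 - 13*h^2 + 15*h) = (h - 5)*(h + 2)*(h + 3)*(h^3 - 6*h^2 + 5*h) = (h - 5)*(h - 1)*(h + 2)*(h + 3)*(h^2 - 5*h) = (h - 5)^2*(h - 1)*(h + 2)*(h + 3)*(h)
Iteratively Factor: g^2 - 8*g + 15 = (g - 3)*(g - 5)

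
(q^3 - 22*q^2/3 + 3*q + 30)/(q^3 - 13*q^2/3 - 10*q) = (q - 3)/q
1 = 1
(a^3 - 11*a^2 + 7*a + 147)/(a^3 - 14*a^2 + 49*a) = (a + 3)/a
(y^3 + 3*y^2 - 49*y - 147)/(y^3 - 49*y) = (y + 3)/y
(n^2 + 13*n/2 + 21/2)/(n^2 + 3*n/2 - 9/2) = (2*n + 7)/(2*n - 3)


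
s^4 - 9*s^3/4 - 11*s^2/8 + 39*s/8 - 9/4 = (s - 2)*(s - 1)*(s - 3/4)*(s + 3/2)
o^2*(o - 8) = o^3 - 8*o^2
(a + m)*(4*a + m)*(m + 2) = 4*a^2*m + 8*a^2 + 5*a*m^2 + 10*a*m + m^3 + 2*m^2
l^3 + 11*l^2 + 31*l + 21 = (l + 1)*(l + 3)*(l + 7)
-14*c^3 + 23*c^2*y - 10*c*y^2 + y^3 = (-7*c + y)*(-2*c + y)*(-c + y)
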